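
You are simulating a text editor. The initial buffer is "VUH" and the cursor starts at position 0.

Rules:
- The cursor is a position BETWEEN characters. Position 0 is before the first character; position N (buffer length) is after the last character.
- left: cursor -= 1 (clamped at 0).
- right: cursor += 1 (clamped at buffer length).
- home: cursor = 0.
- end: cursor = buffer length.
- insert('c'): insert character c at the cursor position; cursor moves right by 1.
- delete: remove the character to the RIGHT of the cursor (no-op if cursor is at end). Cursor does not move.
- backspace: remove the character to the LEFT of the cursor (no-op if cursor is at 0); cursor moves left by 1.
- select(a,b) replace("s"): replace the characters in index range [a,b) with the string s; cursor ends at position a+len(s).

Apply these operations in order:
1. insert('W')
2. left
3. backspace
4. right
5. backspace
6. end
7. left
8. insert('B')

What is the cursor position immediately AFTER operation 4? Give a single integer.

After op 1 (insert('W')): buf='WVUH' cursor=1
After op 2 (left): buf='WVUH' cursor=0
After op 3 (backspace): buf='WVUH' cursor=0
After op 4 (right): buf='WVUH' cursor=1

Answer: 1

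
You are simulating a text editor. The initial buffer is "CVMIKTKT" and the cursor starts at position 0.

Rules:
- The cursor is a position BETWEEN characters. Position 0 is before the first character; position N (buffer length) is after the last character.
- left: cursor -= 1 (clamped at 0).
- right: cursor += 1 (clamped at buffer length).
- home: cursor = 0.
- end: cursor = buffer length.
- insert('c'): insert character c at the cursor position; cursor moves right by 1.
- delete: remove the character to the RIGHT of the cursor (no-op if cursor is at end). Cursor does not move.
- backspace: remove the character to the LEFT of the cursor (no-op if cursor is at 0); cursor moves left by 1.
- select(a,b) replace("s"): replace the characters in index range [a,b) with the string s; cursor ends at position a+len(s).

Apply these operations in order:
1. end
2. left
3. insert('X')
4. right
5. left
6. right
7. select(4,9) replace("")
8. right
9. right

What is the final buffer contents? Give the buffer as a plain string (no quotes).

After op 1 (end): buf='CVMIKTKT' cursor=8
After op 2 (left): buf='CVMIKTKT' cursor=7
After op 3 (insert('X')): buf='CVMIKTKXT' cursor=8
After op 4 (right): buf='CVMIKTKXT' cursor=9
After op 5 (left): buf='CVMIKTKXT' cursor=8
After op 6 (right): buf='CVMIKTKXT' cursor=9
After op 7 (select(4,9) replace("")): buf='CVMI' cursor=4
After op 8 (right): buf='CVMI' cursor=4
After op 9 (right): buf='CVMI' cursor=4

Answer: CVMI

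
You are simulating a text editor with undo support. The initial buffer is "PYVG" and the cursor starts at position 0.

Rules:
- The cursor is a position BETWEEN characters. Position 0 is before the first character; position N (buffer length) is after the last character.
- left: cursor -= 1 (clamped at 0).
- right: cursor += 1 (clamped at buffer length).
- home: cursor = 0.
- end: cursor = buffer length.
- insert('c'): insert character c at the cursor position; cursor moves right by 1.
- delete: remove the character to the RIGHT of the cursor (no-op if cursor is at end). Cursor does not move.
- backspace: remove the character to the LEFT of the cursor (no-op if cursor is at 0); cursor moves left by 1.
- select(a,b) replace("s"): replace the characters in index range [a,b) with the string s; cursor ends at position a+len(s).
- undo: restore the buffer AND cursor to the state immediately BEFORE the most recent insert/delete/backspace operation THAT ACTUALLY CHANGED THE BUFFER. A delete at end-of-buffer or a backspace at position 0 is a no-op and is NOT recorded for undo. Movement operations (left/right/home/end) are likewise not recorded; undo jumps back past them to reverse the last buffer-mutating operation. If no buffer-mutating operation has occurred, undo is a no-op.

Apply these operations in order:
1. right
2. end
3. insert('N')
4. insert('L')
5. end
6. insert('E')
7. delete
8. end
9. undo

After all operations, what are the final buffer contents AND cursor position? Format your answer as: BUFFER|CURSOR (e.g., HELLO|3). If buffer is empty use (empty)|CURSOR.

After op 1 (right): buf='PYVG' cursor=1
After op 2 (end): buf='PYVG' cursor=4
After op 3 (insert('N')): buf='PYVGN' cursor=5
After op 4 (insert('L')): buf='PYVGNL' cursor=6
After op 5 (end): buf='PYVGNL' cursor=6
After op 6 (insert('E')): buf='PYVGNLE' cursor=7
After op 7 (delete): buf='PYVGNLE' cursor=7
After op 8 (end): buf='PYVGNLE' cursor=7
After op 9 (undo): buf='PYVGNL' cursor=6

Answer: PYVGNL|6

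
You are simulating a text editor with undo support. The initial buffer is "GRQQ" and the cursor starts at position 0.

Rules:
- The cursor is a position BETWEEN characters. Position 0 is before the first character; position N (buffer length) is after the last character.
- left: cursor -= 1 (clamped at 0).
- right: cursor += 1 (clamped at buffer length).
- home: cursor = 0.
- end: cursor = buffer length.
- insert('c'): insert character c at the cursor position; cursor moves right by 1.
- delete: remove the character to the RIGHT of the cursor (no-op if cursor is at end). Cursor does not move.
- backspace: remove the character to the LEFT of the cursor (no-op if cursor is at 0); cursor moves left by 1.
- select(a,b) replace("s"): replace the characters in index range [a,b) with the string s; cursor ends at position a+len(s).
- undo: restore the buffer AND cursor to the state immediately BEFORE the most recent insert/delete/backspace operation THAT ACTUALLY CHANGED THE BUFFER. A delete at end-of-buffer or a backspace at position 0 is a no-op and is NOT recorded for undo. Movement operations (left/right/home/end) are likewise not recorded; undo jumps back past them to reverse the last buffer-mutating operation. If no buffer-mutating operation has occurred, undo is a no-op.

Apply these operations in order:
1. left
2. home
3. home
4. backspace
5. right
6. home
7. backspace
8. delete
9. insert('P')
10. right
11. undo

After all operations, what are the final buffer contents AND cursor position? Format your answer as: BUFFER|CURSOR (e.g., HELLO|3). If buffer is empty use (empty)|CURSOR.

After op 1 (left): buf='GRQQ' cursor=0
After op 2 (home): buf='GRQQ' cursor=0
After op 3 (home): buf='GRQQ' cursor=0
After op 4 (backspace): buf='GRQQ' cursor=0
After op 5 (right): buf='GRQQ' cursor=1
After op 6 (home): buf='GRQQ' cursor=0
After op 7 (backspace): buf='GRQQ' cursor=0
After op 8 (delete): buf='RQQ' cursor=0
After op 9 (insert('P')): buf='PRQQ' cursor=1
After op 10 (right): buf='PRQQ' cursor=2
After op 11 (undo): buf='RQQ' cursor=0

Answer: RQQ|0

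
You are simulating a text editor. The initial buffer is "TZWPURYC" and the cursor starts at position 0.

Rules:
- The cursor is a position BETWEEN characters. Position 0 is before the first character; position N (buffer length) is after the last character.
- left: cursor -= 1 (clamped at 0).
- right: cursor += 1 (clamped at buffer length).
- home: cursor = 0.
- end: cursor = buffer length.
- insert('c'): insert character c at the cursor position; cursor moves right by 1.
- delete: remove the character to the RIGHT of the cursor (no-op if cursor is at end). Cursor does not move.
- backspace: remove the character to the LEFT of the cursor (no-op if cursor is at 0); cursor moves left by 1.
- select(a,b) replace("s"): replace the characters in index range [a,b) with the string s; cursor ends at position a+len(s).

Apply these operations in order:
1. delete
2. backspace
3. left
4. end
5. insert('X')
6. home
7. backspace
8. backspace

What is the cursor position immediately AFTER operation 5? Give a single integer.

After op 1 (delete): buf='ZWPURYC' cursor=0
After op 2 (backspace): buf='ZWPURYC' cursor=0
After op 3 (left): buf='ZWPURYC' cursor=0
After op 4 (end): buf='ZWPURYC' cursor=7
After op 5 (insert('X')): buf='ZWPURYCX' cursor=8

Answer: 8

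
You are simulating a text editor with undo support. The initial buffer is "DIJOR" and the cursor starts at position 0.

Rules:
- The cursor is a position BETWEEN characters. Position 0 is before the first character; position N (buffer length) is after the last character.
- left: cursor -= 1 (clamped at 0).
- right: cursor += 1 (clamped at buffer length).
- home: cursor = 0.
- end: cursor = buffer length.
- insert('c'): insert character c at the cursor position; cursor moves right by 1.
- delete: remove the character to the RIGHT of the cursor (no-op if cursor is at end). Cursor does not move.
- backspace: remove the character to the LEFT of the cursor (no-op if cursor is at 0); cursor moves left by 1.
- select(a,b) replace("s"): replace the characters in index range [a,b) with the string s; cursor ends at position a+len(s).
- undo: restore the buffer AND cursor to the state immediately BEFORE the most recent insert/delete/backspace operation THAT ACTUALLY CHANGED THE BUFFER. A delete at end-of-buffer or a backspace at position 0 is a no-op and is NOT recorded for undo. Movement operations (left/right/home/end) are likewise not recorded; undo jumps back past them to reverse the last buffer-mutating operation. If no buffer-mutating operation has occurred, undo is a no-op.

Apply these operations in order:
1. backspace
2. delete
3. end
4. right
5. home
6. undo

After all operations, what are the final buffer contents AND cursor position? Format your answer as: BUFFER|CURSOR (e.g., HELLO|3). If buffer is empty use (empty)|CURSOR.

After op 1 (backspace): buf='DIJOR' cursor=0
After op 2 (delete): buf='IJOR' cursor=0
After op 3 (end): buf='IJOR' cursor=4
After op 4 (right): buf='IJOR' cursor=4
After op 5 (home): buf='IJOR' cursor=0
After op 6 (undo): buf='DIJOR' cursor=0

Answer: DIJOR|0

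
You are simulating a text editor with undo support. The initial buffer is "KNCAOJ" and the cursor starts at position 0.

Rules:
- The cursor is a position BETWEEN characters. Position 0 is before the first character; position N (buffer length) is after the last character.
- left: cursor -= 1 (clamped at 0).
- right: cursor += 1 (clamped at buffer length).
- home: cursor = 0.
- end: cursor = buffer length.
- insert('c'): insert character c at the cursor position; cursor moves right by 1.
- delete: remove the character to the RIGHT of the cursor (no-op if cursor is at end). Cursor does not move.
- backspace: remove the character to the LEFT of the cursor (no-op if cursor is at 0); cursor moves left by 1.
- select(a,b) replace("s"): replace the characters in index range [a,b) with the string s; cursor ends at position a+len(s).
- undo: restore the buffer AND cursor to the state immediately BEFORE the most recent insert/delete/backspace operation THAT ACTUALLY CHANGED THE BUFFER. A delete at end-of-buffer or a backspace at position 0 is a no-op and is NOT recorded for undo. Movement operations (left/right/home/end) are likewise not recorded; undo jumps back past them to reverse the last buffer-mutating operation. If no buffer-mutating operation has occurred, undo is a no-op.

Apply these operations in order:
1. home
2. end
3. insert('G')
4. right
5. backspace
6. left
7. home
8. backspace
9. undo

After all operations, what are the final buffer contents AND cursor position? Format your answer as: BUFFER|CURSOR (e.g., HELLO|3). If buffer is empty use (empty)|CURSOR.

After op 1 (home): buf='KNCAOJ' cursor=0
After op 2 (end): buf='KNCAOJ' cursor=6
After op 3 (insert('G')): buf='KNCAOJG' cursor=7
After op 4 (right): buf='KNCAOJG' cursor=7
After op 5 (backspace): buf='KNCAOJ' cursor=6
After op 6 (left): buf='KNCAOJ' cursor=5
After op 7 (home): buf='KNCAOJ' cursor=0
After op 8 (backspace): buf='KNCAOJ' cursor=0
After op 9 (undo): buf='KNCAOJG' cursor=7

Answer: KNCAOJG|7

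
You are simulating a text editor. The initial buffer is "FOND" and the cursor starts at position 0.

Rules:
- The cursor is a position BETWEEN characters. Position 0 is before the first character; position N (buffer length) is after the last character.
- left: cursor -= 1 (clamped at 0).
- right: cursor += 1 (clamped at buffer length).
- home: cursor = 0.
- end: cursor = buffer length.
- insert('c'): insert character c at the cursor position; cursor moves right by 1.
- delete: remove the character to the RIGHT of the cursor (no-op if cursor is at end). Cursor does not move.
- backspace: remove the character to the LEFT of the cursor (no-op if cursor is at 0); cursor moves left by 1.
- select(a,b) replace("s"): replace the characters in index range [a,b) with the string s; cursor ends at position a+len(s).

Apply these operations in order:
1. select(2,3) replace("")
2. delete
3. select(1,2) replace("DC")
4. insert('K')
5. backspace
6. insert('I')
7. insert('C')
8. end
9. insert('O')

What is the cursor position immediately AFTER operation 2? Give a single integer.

Answer: 2

Derivation:
After op 1 (select(2,3) replace("")): buf='FOD' cursor=2
After op 2 (delete): buf='FO' cursor=2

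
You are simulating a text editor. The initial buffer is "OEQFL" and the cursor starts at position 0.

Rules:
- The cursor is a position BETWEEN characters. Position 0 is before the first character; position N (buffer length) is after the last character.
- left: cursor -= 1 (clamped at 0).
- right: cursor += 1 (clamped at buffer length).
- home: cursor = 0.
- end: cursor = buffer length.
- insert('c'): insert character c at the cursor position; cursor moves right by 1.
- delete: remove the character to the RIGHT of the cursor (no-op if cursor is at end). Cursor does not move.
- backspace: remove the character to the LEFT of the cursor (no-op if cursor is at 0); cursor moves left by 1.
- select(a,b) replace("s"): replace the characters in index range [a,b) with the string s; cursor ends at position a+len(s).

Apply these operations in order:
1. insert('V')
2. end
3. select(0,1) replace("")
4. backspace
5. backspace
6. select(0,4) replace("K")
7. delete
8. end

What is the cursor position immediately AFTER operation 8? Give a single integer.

After op 1 (insert('V')): buf='VOEQFL' cursor=1
After op 2 (end): buf='VOEQFL' cursor=6
After op 3 (select(0,1) replace("")): buf='OEQFL' cursor=0
After op 4 (backspace): buf='OEQFL' cursor=0
After op 5 (backspace): buf='OEQFL' cursor=0
After op 6 (select(0,4) replace("K")): buf='KL' cursor=1
After op 7 (delete): buf='K' cursor=1
After op 8 (end): buf='K' cursor=1

Answer: 1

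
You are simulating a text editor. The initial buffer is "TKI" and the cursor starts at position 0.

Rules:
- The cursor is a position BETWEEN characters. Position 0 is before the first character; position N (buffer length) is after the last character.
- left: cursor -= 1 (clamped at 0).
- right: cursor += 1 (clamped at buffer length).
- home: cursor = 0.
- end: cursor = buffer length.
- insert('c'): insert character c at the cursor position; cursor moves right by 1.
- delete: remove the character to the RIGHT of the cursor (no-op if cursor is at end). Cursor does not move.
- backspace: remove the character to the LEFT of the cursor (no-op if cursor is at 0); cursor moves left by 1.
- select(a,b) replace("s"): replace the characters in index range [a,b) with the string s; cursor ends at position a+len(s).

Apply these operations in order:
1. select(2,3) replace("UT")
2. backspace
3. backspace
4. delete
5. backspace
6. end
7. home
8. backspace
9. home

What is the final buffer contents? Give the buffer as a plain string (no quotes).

After op 1 (select(2,3) replace("UT")): buf='TKUT' cursor=4
After op 2 (backspace): buf='TKU' cursor=3
After op 3 (backspace): buf='TK' cursor=2
After op 4 (delete): buf='TK' cursor=2
After op 5 (backspace): buf='T' cursor=1
After op 6 (end): buf='T' cursor=1
After op 7 (home): buf='T' cursor=0
After op 8 (backspace): buf='T' cursor=0
After op 9 (home): buf='T' cursor=0

Answer: T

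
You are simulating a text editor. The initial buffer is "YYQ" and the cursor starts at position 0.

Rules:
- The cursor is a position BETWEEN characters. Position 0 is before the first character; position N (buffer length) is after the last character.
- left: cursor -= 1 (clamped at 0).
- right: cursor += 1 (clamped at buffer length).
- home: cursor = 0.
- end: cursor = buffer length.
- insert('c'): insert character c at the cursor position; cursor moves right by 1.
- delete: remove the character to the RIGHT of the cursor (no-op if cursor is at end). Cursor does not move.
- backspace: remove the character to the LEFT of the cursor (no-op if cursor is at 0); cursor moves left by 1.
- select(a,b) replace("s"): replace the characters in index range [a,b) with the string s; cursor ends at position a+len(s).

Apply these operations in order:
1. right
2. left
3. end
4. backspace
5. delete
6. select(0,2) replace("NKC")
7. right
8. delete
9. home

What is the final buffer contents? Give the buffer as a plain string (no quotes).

Answer: NKC

Derivation:
After op 1 (right): buf='YYQ' cursor=1
After op 2 (left): buf='YYQ' cursor=0
After op 3 (end): buf='YYQ' cursor=3
After op 4 (backspace): buf='YY' cursor=2
After op 5 (delete): buf='YY' cursor=2
After op 6 (select(0,2) replace("NKC")): buf='NKC' cursor=3
After op 7 (right): buf='NKC' cursor=3
After op 8 (delete): buf='NKC' cursor=3
After op 9 (home): buf='NKC' cursor=0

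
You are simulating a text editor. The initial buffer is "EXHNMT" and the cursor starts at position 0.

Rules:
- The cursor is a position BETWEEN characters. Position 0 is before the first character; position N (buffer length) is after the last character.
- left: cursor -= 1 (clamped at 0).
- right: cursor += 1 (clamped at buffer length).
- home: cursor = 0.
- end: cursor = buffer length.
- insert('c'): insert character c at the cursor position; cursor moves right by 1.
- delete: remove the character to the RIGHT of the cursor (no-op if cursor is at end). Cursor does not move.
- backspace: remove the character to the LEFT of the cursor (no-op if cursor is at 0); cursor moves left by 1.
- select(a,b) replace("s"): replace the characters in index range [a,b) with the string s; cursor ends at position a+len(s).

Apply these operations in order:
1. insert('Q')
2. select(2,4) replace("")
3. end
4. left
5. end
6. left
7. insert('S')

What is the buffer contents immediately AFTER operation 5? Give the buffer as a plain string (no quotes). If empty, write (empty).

Answer: QENMT

Derivation:
After op 1 (insert('Q')): buf='QEXHNMT' cursor=1
After op 2 (select(2,4) replace("")): buf='QENMT' cursor=2
After op 3 (end): buf='QENMT' cursor=5
After op 4 (left): buf='QENMT' cursor=4
After op 5 (end): buf='QENMT' cursor=5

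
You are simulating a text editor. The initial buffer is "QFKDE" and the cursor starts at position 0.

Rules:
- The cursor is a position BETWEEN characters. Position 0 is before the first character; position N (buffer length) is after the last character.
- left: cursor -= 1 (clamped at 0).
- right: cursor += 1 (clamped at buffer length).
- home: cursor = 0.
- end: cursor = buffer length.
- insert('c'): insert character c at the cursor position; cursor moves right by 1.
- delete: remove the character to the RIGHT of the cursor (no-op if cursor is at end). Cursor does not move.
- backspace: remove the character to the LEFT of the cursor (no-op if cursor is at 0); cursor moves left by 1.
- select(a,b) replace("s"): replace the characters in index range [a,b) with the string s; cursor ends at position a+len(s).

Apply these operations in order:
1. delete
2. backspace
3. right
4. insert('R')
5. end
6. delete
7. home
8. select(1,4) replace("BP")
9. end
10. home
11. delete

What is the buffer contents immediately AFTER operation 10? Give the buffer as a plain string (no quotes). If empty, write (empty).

After op 1 (delete): buf='FKDE' cursor=0
After op 2 (backspace): buf='FKDE' cursor=0
After op 3 (right): buf='FKDE' cursor=1
After op 4 (insert('R')): buf='FRKDE' cursor=2
After op 5 (end): buf='FRKDE' cursor=5
After op 6 (delete): buf='FRKDE' cursor=5
After op 7 (home): buf='FRKDE' cursor=0
After op 8 (select(1,4) replace("BP")): buf='FBPE' cursor=3
After op 9 (end): buf='FBPE' cursor=4
After op 10 (home): buf='FBPE' cursor=0

Answer: FBPE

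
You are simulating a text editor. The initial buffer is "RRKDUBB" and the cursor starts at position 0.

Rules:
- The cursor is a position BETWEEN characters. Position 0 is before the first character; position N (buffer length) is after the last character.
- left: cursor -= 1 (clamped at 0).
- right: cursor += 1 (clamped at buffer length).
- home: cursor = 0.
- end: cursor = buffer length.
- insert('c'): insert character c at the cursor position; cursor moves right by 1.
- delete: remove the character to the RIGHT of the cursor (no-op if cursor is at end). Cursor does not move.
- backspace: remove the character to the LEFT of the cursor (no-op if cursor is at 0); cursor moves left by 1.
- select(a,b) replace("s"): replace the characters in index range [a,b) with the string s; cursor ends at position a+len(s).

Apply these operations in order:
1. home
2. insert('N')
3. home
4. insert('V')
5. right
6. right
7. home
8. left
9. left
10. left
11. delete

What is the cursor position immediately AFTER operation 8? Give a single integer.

After op 1 (home): buf='RRKDUBB' cursor=0
After op 2 (insert('N')): buf='NRRKDUBB' cursor=1
After op 3 (home): buf='NRRKDUBB' cursor=0
After op 4 (insert('V')): buf='VNRRKDUBB' cursor=1
After op 5 (right): buf='VNRRKDUBB' cursor=2
After op 6 (right): buf='VNRRKDUBB' cursor=3
After op 7 (home): buf='VNRRKDUBB' cursor=0
After op 8 (left): buf='VNRRKDUBB' cursor=0

Answer: 0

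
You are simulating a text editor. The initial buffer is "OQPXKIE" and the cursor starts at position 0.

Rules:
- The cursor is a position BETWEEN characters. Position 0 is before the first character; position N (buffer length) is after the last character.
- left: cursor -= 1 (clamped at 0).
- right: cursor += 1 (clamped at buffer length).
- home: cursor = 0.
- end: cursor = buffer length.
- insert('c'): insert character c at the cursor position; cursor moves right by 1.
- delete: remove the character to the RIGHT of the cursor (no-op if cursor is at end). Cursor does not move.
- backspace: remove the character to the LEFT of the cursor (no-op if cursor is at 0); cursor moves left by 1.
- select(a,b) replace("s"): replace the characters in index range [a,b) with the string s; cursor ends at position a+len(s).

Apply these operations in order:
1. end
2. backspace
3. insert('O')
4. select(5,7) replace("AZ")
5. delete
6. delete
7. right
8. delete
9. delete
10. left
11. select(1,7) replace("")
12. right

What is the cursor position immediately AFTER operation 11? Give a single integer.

Answer: 1

Derivation:
After op 1 (end): buf='OQPXKIE' cursor=7
After op 2 (backspace): buf='OQPXKI' cursor=6
After op 3 (insert('O')): buf='OQPXKIO' cursor=7
After op 4 (select(5,7) replace("AZ")): buf='OQPXKAZ' cursor=7
After op 5 (delete): buf='OQPXKAZ' cursor=7
After op 6 (delete): buf='OQPXKAZ' cursor=7
After op 7 (right): buf='OQPXKAZ' cursor=7
After op 8 (delete): buf='OQPXKAZ' cursor=7
After op 9 (delete): buf='OQPXKAZ' cursor=7
After op 10 (left): buf='OQPXKAZ' cursor=6
After op 11 (select(1,7) replace("")): buf='O' cursor=1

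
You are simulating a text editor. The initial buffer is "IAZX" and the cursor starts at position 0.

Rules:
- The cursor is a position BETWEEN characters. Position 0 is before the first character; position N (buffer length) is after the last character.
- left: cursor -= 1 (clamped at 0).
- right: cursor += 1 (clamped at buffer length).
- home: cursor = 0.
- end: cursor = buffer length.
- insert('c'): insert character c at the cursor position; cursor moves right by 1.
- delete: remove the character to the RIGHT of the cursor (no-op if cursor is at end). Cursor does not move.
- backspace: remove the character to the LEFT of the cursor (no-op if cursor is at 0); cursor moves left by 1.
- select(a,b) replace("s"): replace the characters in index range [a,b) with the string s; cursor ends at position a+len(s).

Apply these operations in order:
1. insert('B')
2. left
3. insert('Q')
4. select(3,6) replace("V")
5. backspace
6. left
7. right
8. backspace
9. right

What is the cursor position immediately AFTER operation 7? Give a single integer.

After op 1 (insert('B')): buf='BIAZX' cursor=1
After op 2 (left): buf='BIAZX' cursor=0
After op 3 (insert('Q')): buf='QBIAZX' cursor=1
After op 4 (select(3,6) replace("V")): buf='QBIV' cursor=4
After op 5 (backspace): buf='QBI' cursor=3
After op 6 (left): buf='QBI' cursor=2
After op 7 (right): buf='QBI' cursor=3

Answer: 3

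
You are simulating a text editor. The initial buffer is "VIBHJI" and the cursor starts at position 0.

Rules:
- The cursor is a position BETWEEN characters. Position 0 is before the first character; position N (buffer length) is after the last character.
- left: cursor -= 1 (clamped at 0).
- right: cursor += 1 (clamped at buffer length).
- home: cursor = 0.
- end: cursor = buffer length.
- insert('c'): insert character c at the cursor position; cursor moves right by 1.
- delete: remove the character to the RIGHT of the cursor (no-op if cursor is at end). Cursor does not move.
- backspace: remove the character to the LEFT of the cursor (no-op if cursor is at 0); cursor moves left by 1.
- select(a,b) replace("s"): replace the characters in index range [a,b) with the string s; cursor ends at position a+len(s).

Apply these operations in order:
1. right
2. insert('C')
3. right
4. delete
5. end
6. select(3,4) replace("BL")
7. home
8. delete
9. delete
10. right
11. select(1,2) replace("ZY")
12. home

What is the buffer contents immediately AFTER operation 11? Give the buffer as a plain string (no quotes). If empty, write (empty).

After op 1 (right): buf='VIBHJI' cursor=1
After op 2 (insert('C')): buf='VCIBHJI' cursor=2
After op 3 (right): buf='VCIBHJI' cursor=3
After op 4 (delete): buf='VCIHJI' cursor=3
After op 5 (end): buf='VCIHJI' cursor=6
After op 6 (select(3,4) replace("BL")): buf='VCIBLJI' cursor=5
After op 7 (home): buf='VCIBLJI' cursor=0
After op 8 (delete): buf='CIBLJI' cursor=0
After op 9 (delete): buf='IBLJI' cursor=0
After op 10 (right): buf='IBLJI' cursor=1
After op 11 (select(1,2) replace("ZY")): buf='IZYLJI' cursor=3

Answer: IZYLJI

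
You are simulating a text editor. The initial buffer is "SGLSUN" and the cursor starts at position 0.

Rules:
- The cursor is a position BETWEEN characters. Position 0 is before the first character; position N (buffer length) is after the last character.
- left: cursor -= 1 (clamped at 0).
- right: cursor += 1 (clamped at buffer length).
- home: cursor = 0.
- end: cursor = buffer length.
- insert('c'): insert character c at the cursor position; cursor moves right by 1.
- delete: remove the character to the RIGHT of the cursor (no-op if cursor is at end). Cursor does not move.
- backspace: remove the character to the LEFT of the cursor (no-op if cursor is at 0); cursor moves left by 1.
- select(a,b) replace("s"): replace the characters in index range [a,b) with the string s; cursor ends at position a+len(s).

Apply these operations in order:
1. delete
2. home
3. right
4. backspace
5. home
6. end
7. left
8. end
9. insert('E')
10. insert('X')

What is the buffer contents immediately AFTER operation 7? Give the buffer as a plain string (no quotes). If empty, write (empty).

After op 1 (delete): buf='GLSUN' cursor=0
After op 2 (home): buf='GLSUN' cursor=0
After op 3 (right): buf='GLSUN' cursor=1
After op 4 (backspace): buf='LSUN' cursor=0
After op 5 (home): buf='LSUN' cursor=0
After op 6 (end): buf='LSUN' cursor=4
After op 7 (left): buf='LSUN' cursor=3

Answer: LSUN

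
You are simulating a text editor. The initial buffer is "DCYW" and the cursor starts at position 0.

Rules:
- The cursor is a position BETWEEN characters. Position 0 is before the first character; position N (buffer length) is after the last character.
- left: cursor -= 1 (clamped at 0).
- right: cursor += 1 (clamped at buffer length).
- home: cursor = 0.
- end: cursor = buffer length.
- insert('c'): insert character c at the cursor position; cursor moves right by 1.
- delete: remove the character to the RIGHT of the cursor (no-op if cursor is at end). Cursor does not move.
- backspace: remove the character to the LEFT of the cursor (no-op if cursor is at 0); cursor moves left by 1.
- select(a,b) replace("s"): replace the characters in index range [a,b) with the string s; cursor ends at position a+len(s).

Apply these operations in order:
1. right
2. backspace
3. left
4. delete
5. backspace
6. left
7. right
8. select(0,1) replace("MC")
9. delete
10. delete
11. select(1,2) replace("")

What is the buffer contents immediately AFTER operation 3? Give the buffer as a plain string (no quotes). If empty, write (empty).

After op 1 (right): buf='DCYW' cursor=1
After op 2 (backspace): buf='CYW' cursor=0
After op 3 (left): buf='CYW' cursor=0

Answer: CYW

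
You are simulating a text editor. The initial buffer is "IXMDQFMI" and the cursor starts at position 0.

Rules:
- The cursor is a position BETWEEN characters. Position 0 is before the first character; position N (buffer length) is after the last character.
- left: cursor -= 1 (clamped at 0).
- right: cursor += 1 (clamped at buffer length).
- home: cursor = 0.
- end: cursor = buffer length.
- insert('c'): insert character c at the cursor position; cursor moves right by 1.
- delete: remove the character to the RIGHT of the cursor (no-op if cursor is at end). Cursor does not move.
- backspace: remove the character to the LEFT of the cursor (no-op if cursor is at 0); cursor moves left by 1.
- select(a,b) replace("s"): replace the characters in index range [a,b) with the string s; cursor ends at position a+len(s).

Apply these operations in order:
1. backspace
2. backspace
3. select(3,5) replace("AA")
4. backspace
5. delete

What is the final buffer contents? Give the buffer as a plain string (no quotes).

After op 1 (backspace): buf='IXMDQFMI' cursor=0
After op 2 (backspace): buf='IXMDQFMI' cursor=0
After op 3 (select(3,5) replace("AA")): buf='IXMAAFMI' cursor=5
After op 4 (backspace): buf='IXMAFMI' cursor=4
After op 5 (delete): buf='IXMAMI' cursor=4

Answer: IXMAMI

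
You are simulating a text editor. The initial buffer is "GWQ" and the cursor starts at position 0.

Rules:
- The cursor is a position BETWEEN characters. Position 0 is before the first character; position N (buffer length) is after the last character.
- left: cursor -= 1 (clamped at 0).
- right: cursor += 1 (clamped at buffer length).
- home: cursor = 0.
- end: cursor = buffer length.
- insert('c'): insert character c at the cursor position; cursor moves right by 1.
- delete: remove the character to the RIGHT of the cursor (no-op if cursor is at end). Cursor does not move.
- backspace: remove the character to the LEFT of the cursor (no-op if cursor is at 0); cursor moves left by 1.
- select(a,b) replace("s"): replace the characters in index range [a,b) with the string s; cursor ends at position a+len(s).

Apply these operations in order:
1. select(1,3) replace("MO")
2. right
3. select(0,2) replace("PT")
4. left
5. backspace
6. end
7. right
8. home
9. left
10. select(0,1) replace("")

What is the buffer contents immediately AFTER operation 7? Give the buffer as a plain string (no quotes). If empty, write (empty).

Answer: TO

Derivation:
After op 1 (select(1,3) replace("MO")): buf='GMO' cursor=3
After op 2 (right): buf='GMO' cursor=3
After op 3 (select(0,2) replace("PT")): buf='PTO' cursor=2
After op 4 (left): buf='PTO' cursor=1
After op 5 (backspace): buf='TO' cursor=0
After op 6 (end): buf='TO' cursor=2
After op 7 (right): buf='TO' cursor=2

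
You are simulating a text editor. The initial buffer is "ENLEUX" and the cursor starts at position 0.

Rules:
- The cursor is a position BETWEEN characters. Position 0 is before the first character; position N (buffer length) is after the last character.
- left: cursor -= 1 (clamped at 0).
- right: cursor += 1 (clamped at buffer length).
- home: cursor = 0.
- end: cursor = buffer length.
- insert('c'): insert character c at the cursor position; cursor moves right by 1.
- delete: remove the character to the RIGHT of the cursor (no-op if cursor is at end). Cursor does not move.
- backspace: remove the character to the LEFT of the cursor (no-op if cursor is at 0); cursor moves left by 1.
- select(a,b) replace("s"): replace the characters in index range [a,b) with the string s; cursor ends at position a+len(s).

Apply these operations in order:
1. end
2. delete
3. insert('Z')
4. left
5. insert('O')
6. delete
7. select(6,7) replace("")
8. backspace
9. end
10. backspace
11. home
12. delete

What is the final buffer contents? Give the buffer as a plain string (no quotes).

Answer: NLE

Derivation:
After op 1 (end): buf='ENLEUX' cursor=6
After op 2 (delete): buf='ENLEUX' cursor=6
After op 3 (insert('Z')): buf='ENLEUXZ' cursor=7
After op 4 (left): buf='ENLEUXZ' cursor=6
After op 5 (insert('O')): buf='ENLEUXOZ' cursor=7
After op 6 (delete): buf='ENLEUXO' cursor=7
After op 7 (select(6,7) replace("")): buf='ENLEUX' cursor=6
After op 8 (backspace): buf='ENLEU' cursor=5
After op 9 (end): buf='ENLEU' cursor=5
After op 10 (backspace): buf='ENLE' cursor=4
After op 11 (home): buf='ENLE' cursor=0
After op 12 (delete): buf='NLE' cursor=0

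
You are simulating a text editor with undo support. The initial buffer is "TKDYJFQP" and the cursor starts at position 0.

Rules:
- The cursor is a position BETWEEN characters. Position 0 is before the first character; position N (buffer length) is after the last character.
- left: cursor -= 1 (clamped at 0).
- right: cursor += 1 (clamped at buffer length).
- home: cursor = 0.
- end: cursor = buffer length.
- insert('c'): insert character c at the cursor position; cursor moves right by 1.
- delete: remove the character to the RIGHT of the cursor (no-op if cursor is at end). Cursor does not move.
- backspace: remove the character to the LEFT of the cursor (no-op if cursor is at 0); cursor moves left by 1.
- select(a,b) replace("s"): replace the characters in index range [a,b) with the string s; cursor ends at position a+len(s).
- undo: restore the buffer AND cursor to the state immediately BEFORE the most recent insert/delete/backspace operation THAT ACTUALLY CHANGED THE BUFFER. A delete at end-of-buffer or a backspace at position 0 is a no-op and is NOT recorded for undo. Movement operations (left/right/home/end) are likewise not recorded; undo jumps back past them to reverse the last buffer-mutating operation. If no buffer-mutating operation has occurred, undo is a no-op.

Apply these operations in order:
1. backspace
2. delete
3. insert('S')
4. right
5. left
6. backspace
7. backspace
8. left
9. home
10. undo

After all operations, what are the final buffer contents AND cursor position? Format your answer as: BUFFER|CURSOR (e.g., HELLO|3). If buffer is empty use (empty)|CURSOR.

Answer: SKDYJFQP|1

Derivation:
After op 1 (backspace): buf='TKDYJFQP' cursor=0
After op 2 (delete): buf='KDYJFQP' cursor=0
After op 3 (insert('S')): buf='SKDYJFQP' cursor=1
After op 4 (right): buf='SKDYJFQP' cursor=2
After op 5 (left): buf='SKDYJFQP' cursor=1
After op 6 (backspace): buf='KDYJFQP' cursor=0
After op 7 (backspace): buf='KDYJFQP' cursor=0
After op 8 (left): buf='KDYJFQP' cursor=0
After op 9 (home): buf='KDYJFQP' cursor=0
After op 10 (undo): buf='SKDYJFQP' cursor=1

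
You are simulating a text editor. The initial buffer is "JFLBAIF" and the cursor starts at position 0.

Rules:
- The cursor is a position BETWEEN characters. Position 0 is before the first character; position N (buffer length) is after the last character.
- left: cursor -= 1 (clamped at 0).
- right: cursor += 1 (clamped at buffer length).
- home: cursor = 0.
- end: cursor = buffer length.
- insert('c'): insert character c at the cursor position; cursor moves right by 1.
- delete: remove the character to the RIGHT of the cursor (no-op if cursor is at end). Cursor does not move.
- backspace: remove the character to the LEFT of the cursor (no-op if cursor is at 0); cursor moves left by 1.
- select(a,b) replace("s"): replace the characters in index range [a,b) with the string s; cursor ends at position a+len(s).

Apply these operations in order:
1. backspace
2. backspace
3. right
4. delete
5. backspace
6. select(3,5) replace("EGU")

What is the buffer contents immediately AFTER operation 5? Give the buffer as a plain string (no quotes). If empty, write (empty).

After op 1 (backspace): buf='JFLBAIF' cursor=0
After op 2 (backspace): buf='JFLBAIF' cursor=0
After op 3 (right): buf='JFLBAIF' cursor=1
After op 4 (delete): buf='JLBAIF' cursor=1
After op 5 (backspace): buf='LBAIF' cursor=0

Answer: LBAIF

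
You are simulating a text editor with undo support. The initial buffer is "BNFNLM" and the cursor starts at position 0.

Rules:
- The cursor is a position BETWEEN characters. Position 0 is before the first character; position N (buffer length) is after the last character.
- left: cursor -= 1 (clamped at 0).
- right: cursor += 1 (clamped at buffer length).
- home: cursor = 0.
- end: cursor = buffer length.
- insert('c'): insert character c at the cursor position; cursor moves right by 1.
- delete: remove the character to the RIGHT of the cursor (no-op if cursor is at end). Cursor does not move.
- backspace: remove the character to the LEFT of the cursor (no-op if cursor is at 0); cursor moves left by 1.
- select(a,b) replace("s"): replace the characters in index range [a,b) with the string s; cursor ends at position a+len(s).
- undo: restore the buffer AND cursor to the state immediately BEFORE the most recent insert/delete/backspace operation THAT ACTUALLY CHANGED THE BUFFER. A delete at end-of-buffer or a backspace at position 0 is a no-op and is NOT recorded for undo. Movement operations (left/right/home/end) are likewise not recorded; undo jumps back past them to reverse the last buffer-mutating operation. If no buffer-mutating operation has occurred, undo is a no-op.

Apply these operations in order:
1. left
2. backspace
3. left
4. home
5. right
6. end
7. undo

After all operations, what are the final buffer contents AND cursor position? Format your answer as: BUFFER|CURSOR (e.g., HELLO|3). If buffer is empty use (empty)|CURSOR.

After op 1 (left): buf='BNFNLM' cursor=0
After op 2 (backspace): buf='BNFNLM' cursor=0
After op 3 (left): buf='BNFNLM' cursor=0
After op 4 (home): buf='BNFNLM' cursor=0
After op 5 (right): buf='BNFNLM' cursor=1
After op 6 (end): buf='BNFNLM' cursor=6
After op 7 (undo): buf='BNFNLM' cursor=6

Answer: BNFNLM|6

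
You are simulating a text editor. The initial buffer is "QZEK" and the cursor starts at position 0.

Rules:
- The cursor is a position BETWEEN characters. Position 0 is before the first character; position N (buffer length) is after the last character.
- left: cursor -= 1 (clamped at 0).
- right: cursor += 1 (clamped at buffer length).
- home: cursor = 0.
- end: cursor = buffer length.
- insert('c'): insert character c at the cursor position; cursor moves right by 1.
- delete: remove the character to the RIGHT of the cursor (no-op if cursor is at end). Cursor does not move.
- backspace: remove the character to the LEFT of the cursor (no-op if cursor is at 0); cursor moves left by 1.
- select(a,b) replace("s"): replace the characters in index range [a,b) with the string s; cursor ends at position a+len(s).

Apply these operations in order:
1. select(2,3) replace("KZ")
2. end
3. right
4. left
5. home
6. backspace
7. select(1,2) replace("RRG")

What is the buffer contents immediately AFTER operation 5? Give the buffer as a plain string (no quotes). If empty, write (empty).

Answer: QZKZK

Derivation:
After op 1 (select(2,3) replace("KZ")): buf='QZKZK' cursor=4
After op 2 (end): buf='QZKZK' cursor=5
After op 3 (right): buf='QZKZK' cursor=5
After op 4 (left): buf='QZKZK' cursor=4
After op 5 (home): buf='QZKZK' cursor=0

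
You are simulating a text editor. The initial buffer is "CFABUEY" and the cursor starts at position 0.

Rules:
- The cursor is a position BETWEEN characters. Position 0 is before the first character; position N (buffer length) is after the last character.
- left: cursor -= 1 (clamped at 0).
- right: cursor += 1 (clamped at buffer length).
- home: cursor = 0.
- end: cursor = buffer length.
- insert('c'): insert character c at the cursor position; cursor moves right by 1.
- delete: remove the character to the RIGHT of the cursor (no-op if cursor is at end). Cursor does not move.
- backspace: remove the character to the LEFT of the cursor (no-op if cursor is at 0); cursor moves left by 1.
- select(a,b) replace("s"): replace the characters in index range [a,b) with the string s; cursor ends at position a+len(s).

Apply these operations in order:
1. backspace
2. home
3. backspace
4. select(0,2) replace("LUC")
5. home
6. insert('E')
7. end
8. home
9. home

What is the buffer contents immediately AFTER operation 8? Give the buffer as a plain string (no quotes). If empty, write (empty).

Answer: ELUCABUEY

Derivation:
After op 1 (backspace): buf='CFABUEY' cursor=0
After op 2 (home): buf='CFABUEY' cursor=0
After op 3 (backspace): buf='CFABUEY' cursor=0
After op 4 (select(0,2) replace("LUC")): buf='LUCABUEY' cursor=3
After op 5 (home): buf='LUCABUEY' cursor=0
After op 6 (insert('E')): buf='ELUCABUEY' cursor=1
After op 7 (end): buf='ELUCABUEY' cursor=9
After op 8 (home): buf='ELUCABUEY' cursor=0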